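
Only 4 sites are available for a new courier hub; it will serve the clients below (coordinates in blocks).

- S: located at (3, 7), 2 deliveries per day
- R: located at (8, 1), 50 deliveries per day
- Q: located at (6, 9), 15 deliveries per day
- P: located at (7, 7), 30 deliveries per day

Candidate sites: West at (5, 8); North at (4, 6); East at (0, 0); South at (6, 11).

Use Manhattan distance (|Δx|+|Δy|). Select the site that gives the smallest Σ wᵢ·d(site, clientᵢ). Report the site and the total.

West, total 626 blocks

Total weighted distance at each candidate:
  West (5, 8): total = 626
  North (4, 6): total = 649
  East (0, 0): total = 1115
  South (6, 11): total = 794
Minimum is at West with total 626 blocks.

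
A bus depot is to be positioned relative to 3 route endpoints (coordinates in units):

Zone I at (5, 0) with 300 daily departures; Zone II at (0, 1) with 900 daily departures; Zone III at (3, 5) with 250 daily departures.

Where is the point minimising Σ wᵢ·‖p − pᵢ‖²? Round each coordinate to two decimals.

(1.55, 1.48)

The minimiser of Σwᵢ‖p−pᵢ‖² is the weighted centroid p* = (Σwᵢpᵢ)/(Σwᵢ).
Σwᵢ = 1450.
Σwᵢxᵢ = 300·5 + 900·0 + 250·3 = 2250.
Σwᵢyᵢ = 300·0 + 900·1 + 250·5 = 2150.
x* = 2250/1450 = 1.55, y* = 2150/1450 = 1.48.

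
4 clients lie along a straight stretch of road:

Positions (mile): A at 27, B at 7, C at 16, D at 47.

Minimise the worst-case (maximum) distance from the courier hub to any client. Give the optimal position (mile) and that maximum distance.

The 1-center on a line is the midpoint of the two extreme points: leftmost at 7, rightmost at 47.
Optimal location = (7 + 47)/2 = 27; maximum distance = (47 − 7)/2 = 20.

location 27, max distance 20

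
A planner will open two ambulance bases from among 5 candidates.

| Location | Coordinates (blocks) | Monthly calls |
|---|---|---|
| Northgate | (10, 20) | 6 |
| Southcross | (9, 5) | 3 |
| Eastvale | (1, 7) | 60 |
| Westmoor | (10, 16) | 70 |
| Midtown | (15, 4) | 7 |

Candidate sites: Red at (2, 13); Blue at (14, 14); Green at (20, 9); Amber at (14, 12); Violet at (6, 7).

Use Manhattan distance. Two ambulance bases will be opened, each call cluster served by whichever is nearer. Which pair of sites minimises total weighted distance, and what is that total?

Evaluate every pair (each demand assigned to the nearer of the two):
  {Blue, Violet}: total = 872
  {Amber, Violet}: total = 1010
  {Red, Blue}: total = 1019
  {Red, Amber}: total = 1151
  {Red, Violet}: total = 1259
  {Red, Green}: total = 1395
  {Green, Violet}: total = 1397
  {Blue, Amber}: total = 1659
  {Blue, Green}: total = 1792
  {Green, Amber}: total = 1811
Best pair: {Blue, Violet} with total 872.

{Blue, Violet}, total 872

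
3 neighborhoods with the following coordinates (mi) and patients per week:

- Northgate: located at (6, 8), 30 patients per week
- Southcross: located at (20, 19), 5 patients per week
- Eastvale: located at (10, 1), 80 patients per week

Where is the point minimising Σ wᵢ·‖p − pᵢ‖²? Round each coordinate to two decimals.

The minimiser of Σwᵢ‖p−pᵢ‖² is the weighted centroid p* = (Σwᵢpᵢ)/(Σwᵢ).
Σwᵢ = 115.
Σwᵢxᵢ = 30·6 + 5·20 + 80·10 = 1080.
Σwᵢyᵢ = 30·8 + 5·19 + 80·1 = 415.
x* = 1080/115 = 9.39, y* = 415/115 = 3.61.

(9.39, 3.61)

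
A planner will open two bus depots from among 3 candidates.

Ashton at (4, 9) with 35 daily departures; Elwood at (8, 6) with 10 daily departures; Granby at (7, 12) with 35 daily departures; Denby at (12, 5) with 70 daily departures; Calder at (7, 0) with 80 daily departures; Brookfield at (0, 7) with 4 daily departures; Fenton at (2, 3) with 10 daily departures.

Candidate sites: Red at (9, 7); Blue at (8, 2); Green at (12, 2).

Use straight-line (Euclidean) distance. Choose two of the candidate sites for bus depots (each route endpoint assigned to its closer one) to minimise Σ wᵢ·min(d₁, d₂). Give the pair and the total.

{Red, Blue}, total 919.2

Evaluate every pair (each demand assigned to the nearer of the two):
  {Red, Blue}: total = 919.2
  {Red, Green}: total = 1148.5
  {Blue, Green}: total = 1161.4
Best pair: {Red, Blue} with total 919.2.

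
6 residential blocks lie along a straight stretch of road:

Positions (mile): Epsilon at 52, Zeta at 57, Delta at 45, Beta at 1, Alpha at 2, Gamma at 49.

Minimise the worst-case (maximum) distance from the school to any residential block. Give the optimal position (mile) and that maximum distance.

The 1-center on a line is the midpoint of the two extreme points: leftmost at 1, rightmost at 57.
Optimal location = (1 + 57)/2 = 29; maximum distance = (57 − 1)/2 = 28.

location 29, max distance 28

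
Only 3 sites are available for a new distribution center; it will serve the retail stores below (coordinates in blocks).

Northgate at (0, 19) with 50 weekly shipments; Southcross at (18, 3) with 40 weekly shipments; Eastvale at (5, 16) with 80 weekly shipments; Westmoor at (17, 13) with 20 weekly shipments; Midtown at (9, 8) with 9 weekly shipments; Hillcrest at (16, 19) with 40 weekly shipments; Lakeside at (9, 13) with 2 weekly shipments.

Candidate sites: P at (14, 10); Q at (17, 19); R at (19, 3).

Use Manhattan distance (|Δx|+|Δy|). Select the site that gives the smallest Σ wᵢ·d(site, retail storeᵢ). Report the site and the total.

Q, total 3089 blocks

Total weighted distance at each candidate:
  P (14, 10): total = 3429
  Q (17, 19): total = 3089
  R (19, 3): total = 5125
Minimum is at Q with total 3089 blocks.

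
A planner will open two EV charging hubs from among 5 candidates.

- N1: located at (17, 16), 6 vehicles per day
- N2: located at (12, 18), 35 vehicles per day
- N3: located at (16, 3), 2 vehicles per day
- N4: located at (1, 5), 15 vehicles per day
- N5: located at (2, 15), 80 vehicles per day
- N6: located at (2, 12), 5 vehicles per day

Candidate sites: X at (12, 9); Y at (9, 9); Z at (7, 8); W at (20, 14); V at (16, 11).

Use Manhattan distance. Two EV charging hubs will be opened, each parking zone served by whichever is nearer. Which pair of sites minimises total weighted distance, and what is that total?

Evaluate every pair (each demand assigned to the nearer of the two):
  {X, Z}: total = 1547
  {Z, V}: total = 1577
  {Z, W}: total = 1618
  {Y, Z}: total = 1676
  {X, Y}: total = 1677
  {Y, V}: total = 1707
  {Y, W}: total = 1746
  {X, W}: total = 1935
  {X, V}: total = 1937
  {W, V}: total = 2261
Best pair: {X, Z} with total 1547.

{X, Z}, total 1547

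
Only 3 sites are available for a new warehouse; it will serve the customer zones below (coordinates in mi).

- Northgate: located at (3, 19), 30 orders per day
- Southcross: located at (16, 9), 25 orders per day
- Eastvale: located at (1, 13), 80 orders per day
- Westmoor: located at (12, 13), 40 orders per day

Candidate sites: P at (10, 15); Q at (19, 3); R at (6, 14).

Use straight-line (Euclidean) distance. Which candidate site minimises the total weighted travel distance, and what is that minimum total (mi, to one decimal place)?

R, total 1105.7 mi

Total weighted distance at each candidate:
  P (10, 15): total = 1304.7
  Q (19, 3): total = 2982.1
  R (6, 14): total = 1105.7
Minimum is at R with total 1105.7 mi.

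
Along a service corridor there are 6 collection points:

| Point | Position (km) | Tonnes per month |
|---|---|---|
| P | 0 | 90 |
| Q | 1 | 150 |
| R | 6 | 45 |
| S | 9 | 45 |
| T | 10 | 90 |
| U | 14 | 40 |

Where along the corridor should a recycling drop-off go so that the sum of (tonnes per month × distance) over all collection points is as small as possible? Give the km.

x = 1

For a sum of weighted absolute distances on a line, the optimum is the weighted median (not the mean). Total weight W = 460; half-weight = 230.
Sort by position and accumulate weight:
  km 0 (P, w=90) → cum 90
  km 1 (Q, w=150) → cum 240  ≥ 230 → median here
  km 6 (R, w=45) → cum 285
  km 9 (S, w=45) → cum 330
  km 10 (T, w=90) → cum 420
  km 14 (U, w=40) → cum 460
Optimal location: km 1.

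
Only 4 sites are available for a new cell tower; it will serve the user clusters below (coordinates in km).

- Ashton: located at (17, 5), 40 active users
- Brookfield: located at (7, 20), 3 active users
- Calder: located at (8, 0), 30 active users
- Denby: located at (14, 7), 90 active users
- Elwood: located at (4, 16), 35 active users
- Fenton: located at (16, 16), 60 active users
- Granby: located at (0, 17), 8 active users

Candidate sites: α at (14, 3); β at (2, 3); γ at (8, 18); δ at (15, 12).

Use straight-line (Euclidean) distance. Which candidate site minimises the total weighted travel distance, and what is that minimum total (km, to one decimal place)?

Total weighted distance at each candidate:
  α (14, 3): total = 2282.2
  β (2, 3): total = 3717.9
  γ (8, 18): total = 3022.7
  δ (15, 12): total = 1984.4
Minimum is at δ with total 1984.4 km.

δ, total 1984.4 km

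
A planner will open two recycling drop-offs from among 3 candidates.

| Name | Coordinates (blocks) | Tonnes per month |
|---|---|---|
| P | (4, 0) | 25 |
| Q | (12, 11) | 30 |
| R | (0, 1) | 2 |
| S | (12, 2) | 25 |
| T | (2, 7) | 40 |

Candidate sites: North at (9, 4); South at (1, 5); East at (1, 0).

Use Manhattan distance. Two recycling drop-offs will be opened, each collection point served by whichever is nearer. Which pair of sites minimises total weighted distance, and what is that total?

{North, South}, total 755

Evaluate every pair (each demand assigned to the nearer of the two):
  {North, South}: total = 755
  {North, East}: total = 824
  {South, East}: total = 1034
Best pair: {North, South} with total 755.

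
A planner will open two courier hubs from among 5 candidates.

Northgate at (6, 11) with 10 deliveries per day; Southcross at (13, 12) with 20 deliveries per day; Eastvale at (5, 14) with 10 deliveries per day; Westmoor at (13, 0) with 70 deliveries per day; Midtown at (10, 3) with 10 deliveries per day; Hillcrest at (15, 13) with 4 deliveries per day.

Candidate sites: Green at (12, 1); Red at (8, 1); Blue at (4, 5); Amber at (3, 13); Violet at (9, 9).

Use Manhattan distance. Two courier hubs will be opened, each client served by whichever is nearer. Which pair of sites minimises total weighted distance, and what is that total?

{Green, Violet}, total 500

Evaluate every pair (each demand assigned to the nearer of the two):
  {Green, Violet}: total = 500
  {Green, Amber}: total = 528
  {Green, Blue}: total = 660
  {Green, Red}: total = 760
  {Red, Violet}: total = 780
  {Red, Amber}: total = 808
  {Red, Blue}: total = 1036
  {Amber, Violet}: total = 1240
  {Blue, Violet}: total = 1300
  {Blue, Amber}: total = 1408
Best pair: {Green, Violet} with total 500.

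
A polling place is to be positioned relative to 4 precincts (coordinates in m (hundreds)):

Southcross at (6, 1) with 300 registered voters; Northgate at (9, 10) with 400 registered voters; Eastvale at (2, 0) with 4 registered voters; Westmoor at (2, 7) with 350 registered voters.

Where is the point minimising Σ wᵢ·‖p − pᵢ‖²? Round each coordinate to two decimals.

(5.80, 6.40)

The minimiser of Σwᵢ‖p−pᵢ‖² is the weighted centroid p* = (Σwᵢpᵢ)/(Σwᵢ).
Σwᵢ = 1054.
Σwᵢxᵢ = 300·6 + 400·9 + 4·2 + 350·2 = 6108.
Σwᵢyᵢ = 300·1 + 400·10 + 4·0 + 350·7 = 6750.
x* = 6108/1054 = 5.80, y* = 6750/1054 = 6.40.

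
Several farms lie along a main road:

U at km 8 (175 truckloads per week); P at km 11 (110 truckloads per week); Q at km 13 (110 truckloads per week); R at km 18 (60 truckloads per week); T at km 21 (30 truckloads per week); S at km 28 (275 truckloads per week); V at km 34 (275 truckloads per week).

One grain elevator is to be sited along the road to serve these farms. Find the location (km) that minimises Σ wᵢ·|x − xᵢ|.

For a sum of weighted absolute distances on a line, the optimum is the weighted median (not the mean). Total weight W = 1035; half-weight = 517.5.
Sort by position and accumulate weight:
  km 8 (U, w=175) → cum 175
  km 11 (P, w=110) → cum 285
  km 13 (Q, w=110) → cum 395
  km 18 (R, w=60) → cum 455
  km 21 (T, w=30) → cum 485
  km 28 (S, w=275) → cum 760  ≥ 517.5 → median here
  km 34 (V, w=275) → cum 1035
Optimal location: km 28.

x = 28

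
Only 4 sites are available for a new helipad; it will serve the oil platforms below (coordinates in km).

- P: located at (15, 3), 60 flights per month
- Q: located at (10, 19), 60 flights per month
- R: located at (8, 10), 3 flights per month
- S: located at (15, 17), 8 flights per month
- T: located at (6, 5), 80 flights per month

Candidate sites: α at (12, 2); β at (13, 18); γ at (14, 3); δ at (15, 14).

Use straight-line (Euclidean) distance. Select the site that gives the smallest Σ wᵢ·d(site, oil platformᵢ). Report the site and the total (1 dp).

γ, total 1849.2 km

Total weighted distance at each candidate:
  α (12, 2): total = 1902.6
  β (13, 18): total = 2325.1
  γ (14, 3): total = 1849.2
  δ (15, 14): total = 2150.7
Minimum is at γ with total 1849.2 km.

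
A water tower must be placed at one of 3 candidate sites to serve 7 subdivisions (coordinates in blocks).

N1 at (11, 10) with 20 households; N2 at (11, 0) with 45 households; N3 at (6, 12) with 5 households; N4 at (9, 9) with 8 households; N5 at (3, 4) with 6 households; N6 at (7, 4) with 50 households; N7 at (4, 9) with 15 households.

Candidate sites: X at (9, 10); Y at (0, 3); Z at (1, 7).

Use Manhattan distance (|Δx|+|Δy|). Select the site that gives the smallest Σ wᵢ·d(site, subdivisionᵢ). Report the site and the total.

X, total 1175 blocks

Total weighted distance at each candidate:
  X (9, 10): total = 1175
  Y (0, 3): total = 1759
  Z (1, 7): total = 1710
Minimum is at X with total 1175 blocks.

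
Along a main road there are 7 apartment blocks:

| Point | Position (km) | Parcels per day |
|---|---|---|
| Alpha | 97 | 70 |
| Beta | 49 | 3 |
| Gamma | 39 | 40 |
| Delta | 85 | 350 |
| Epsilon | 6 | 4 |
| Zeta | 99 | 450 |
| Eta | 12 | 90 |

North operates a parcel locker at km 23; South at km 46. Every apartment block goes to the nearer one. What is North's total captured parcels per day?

94

The indifferent point is the midpoint (23+46)/2 = 34.5; apartment blocks left of it (closer to North at 23) go to North, those right go to South.
  Epsilon at 6 (w=4) → North
  Eta at 12 (w=90) → North
  Gamma at 39 (w=40) → South
  Beta at 49 (w=3) → South
  Delta at 85 (w=350) → South
  Alpha at 97 (w=70) → South
  Zeta at 99 (w=450) → South
North captures 94; South captures 913.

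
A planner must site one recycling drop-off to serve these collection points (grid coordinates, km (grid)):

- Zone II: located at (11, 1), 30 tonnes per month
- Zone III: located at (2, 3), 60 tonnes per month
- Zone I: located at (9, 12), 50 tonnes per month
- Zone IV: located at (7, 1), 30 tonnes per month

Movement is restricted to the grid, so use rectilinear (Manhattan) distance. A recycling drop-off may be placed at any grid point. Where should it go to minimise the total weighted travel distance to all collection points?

Manhattan distance separates: Σwᵢ(|x−xᵢ|+|y−yᵢ|) = Σwᵢ|x−xᵢ| + Σwᵢ|y−yᵢ|, so x and y are optimised independently as 1-D weighted medians.
Total weight W = 170; half = 85.
x-coordinate, sorted with cumulative weight:
  x=2 (Zone III, w=60) cum 60
  x=7 (Zone IV, w=30) cum 90  ← median
  x=9 (Zone I, w=50) cum 140
  x=11 (Zone II, w=30) cum 170
⇒ x* = 7
y-coordinate, sorted with cumulative weight:
  y=1 (Zone II, w=30) cum 30
  y=1 (Zone IV, w=30) cum 60
  y=3 (Zone III, w=60) cum 120  ← median
  y=12 (Zone I, w=50) cum 170
⇒ y* = 3

(7, 3)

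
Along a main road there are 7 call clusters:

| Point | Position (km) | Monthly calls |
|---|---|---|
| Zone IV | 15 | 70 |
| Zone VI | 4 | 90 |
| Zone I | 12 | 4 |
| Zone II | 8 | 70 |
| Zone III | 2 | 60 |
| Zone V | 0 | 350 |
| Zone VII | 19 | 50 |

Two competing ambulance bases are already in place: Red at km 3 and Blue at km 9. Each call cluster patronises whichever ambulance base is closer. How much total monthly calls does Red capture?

The indifferent point is the midpoint (3+9)/2 = 6; call clusters left of it (closer to Red at 3) go to Red, those right go to Blue.
  Zone V at 0 (w=350) → Red
  Zone III at 2 (w=60) → Red
  Zone VI at 4 (w=90) → Red
  Zone II at 8 (w=70) → Blue
  Zone I at 12 (w=4) → Blue
  Zone IV at 15 (w=70) → Blue
  Zone VII at 19 (w=50) → Blue
Red captures 500; Blue captures 194.

500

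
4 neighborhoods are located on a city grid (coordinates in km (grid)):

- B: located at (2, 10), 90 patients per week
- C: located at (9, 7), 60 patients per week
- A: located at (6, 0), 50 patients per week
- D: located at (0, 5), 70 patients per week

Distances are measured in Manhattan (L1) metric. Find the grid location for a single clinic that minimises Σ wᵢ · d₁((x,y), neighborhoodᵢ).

Manhattan distance separates: Σwᵢ(|x−xᵢ|+|y−yᵢ|) = Σwᵢ|x−xᵢ| + Σwᵢ|y−yᵢ|, so x and y are optimised independently as 1-D weighted medians.
Total weight W = 270; half = 135.
x-coordinate, sorted with cumulative weight:
  x=0 (D, w=70) cum 70
  x=2 (B, w=90) cum 160  ← median
  x=6 (A, w=50) cum 210
  x=9 (C, w=60) cum 270
⇒ x* = 2
y-coordinate, sorted with cumulative weight:
  y=0 (A, w=50) cum 50
  y=5 (D, w=70) cum 120
  y=7 (C, w=60) cum 180  ← median
  y=10 (B, w=90) cum 270
⇒ y* = 7

(2, 7)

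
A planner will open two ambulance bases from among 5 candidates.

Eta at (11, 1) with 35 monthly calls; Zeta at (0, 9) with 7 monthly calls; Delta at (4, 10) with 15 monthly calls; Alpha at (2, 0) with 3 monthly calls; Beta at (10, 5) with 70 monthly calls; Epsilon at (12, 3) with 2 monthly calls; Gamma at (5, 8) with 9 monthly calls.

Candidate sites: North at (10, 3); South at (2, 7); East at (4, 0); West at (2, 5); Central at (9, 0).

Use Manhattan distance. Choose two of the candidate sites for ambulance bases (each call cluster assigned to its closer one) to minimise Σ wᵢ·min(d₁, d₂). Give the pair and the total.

{North, South}, total 409

Evaluate every pair (each demand assigned to the nearer of the two):
  {North, South}: total = 409
  {North, West}: total = 465
  {North, East}: total = 577
  {North, Central}: total = 667
  {South, Central}: total = 697
  {West, Central}: total = 753
  {East, Central}: total = 865
  {East, West}: total = 1069
  {South, East}: total = 1147
  {South, West}: total = 1193
Best pair: {North, South} with total 409.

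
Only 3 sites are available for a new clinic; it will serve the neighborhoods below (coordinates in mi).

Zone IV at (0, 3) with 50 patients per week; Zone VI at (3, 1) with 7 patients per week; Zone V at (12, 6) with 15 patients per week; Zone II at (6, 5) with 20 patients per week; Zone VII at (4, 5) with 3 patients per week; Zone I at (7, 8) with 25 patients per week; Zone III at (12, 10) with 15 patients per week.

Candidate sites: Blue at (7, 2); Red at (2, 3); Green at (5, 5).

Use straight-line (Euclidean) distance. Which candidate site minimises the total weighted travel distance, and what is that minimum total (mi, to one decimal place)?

Total weighted distance at each candidate:
  Blue (7, 2): total = 845.9
  Red (2, 3): total = 730.1
  Green (5, 5): total = 648.8
Minimum is at Green with total 648.8 mi.

Green, total 648.8 mi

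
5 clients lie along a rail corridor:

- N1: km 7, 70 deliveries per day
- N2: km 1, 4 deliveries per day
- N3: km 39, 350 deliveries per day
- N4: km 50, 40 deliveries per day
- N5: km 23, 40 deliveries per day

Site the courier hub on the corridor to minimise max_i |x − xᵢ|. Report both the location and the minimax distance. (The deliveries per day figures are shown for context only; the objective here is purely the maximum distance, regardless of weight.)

The 1-center on a line is the midpoint of the two extreme points: leftmost at 1, rightmost at 50.
Optimal location = (1 + 50)/2 = 25.5; maximum distance = (50 − 1)/2 = 24.5.

location 25.5, max distance 24.5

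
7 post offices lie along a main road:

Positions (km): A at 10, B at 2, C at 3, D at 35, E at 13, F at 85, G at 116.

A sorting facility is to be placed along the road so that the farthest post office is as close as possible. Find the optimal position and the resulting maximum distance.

location 59, max distance 57

The 1-center on a line is the midpoint of the two extreme points: leftmost at 2, rightmost at 116.
Optimal location = (2 + 116)/2 = 59; maximum distance = (116 − 2)/2 = 57.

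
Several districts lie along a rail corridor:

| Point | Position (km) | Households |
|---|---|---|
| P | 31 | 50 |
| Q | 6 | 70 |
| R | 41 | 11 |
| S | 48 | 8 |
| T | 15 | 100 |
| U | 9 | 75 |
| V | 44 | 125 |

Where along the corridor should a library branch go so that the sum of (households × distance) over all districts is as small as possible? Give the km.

For a sum of weighted absolute distances on a line, the optimum is the weighted median (not the mean). Total weight W = 439; half-weight = 219.5.
Sort by position and accumulate weight:
  km 6 (Q, w=70) → cum 70
  km 9 (U, w=75) → cum 145
  km 15 (T, w=100) → cum 245  ≥ 219.5 → median here
  km 31 (P, w=50) → cum 295
  km 41 (R, w=11) → cum 306
  km 44 (V, w=125) → cum 431
  km 48 (S, w=8) → cum 439
Optimal location: km 15.

x = 15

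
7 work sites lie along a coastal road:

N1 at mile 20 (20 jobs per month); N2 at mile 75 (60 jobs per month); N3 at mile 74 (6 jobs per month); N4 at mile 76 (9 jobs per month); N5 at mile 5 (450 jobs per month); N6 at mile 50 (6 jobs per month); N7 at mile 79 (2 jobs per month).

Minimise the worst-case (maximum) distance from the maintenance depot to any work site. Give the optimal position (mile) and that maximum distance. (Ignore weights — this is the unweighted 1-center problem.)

The 1-center on a line is the midpoint of the two extreme points: leftmost at 5, rightmost at 79.
Optimal location = (5 + 79)/2 = 42; maximum distance = (79 − 5)/2 = 37.

location 42, max distance 37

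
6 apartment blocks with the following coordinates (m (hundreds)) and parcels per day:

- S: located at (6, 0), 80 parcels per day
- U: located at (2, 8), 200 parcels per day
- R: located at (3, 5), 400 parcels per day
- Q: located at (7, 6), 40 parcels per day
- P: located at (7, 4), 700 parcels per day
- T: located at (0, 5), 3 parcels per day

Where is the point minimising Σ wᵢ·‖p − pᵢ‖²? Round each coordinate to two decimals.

The minimiser of Σwᵢ‖p−pᵢ‖² is the weighted centroid p* = (Σwᵢpᵢ)/(Σwᵢ).
Σwᵢ = 1423.
Σwᵢxᵢ = 80·6 + 200·2 + 400·3 + 40·7 + 700·7 + 3·0 = 7260.
Σwᵢyᵢ = 80·0 + 200·8 + 400·5 + 40·6 + 700·4 + 3·5 = 6655.
x* = 7260/1423 = 5.10, y* = 6655/1423 = 4.68.

(5.10, 4.68)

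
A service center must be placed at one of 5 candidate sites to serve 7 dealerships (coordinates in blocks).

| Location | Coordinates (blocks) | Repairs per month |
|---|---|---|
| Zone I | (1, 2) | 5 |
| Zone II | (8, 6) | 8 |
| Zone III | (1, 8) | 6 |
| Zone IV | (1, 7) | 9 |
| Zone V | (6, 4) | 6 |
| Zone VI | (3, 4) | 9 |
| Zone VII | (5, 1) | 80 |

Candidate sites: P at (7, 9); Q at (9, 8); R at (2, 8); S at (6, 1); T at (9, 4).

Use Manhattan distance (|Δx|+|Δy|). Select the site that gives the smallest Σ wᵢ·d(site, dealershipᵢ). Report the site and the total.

Total weighted distance at each candidate:
  P (7, 9): total = 1128
  Q (9, 8): total = 1235
  R (2, 8): total = 1016
  S (6, 1): total = 409
  T (9, 4): total = 877
Minimum is at S with total 409 blocks.

S, total 409 blocks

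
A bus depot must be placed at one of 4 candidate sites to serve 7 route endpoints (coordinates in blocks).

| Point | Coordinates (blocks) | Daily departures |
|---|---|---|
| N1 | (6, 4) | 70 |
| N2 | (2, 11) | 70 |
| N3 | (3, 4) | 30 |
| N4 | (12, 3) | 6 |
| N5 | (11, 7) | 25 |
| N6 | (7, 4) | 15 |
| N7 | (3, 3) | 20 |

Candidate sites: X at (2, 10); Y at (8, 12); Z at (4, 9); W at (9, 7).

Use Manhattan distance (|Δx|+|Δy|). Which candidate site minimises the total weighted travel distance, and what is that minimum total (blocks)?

Z, total 1519 blocks

Total weighted distance at each candidate:
  X (2, 10): total = 1707
  Y (8, 12): total = 2273
  Z (4, 9): total = 1519
  W (9, 7): total = 1827
Minimum is at Z with total 1519 blocks.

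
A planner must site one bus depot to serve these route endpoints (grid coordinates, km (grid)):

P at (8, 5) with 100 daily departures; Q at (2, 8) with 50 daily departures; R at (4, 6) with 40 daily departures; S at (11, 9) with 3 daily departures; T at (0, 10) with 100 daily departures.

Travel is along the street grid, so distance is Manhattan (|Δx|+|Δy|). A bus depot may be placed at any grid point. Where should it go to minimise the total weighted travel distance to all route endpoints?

Manhattan distance separates: Σwᵢ(|x−xᵢ|+|y−yᵢ|) = Σwᵢ|x−xᵢ| + Σwᵢ|y−yᵢ|, so x and y are optimised independently as 1-D weighted medians.
Total weight W = 293; half = 146.5.
x-coordinate, sorted with cumulative weight:
  x=0 (T, w=100) cum 100
  x=2 (Q, w=50) cum 150  ← median
  x=4 (R, w=40) cum 190
  x=8 (P, w=100) cum 290
  x=11 (S, w=3) cum 293
⇒ x* = 2
y-coordinate, sorted with cumulative weight:
  y=5 (P, w=100) cum 100
  y=6 (R, w=40) cum 140
  y=8 (Q, w=50) cum 190  ← median
  y=9 (S, w=3) cum 193
  y=10 (T, w=100) cum 293
⇒ y* = 8

(2, 8)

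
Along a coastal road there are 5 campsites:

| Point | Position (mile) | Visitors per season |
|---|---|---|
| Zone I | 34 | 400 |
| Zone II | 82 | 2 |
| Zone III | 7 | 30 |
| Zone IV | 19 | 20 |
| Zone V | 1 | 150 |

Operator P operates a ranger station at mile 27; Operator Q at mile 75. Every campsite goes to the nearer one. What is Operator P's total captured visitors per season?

600

The indifferent point is the midpoint (27+75)/2 = 51; campsites left of it (closer to Operator P at 27) go to Operator P, those right go to Operator Q.
  Zone V at 1 (w=150) → Operator P
  Zone III at 7 (w=30) → Operator P
  Zone IV at 19 (w=20) → Operator P
  Zone I at 34 (w=400) → Operator P
  Zone II at 82 (w=2) → Operator Q
Operator P captures 600; Operator Q captures 2.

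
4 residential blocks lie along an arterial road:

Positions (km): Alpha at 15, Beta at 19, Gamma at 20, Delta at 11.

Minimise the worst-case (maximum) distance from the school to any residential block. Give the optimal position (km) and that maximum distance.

The 1-center on a line is the midpoint of the two extreme points: leftmost at 11, rightmost at 20.
Optimal location = (11 + 20)/2 = 15.5; maximum distance = (20 − 11)/2 = 4.5.

location 15.5, max distance 4.5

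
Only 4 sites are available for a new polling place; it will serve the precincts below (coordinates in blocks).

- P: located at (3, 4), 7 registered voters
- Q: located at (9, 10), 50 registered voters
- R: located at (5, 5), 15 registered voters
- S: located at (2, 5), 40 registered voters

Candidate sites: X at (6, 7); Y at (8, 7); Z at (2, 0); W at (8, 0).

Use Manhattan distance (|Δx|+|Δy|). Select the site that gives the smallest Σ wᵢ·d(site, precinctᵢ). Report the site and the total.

X, total 627 blocks

Total weighted distance at each candidate:
  X (6, 7): total = 627
  Y (8, 7): total = 651
  Z (2, 0): total = 1205
  W (8, 0): total = 1173
Minimum is at X with total 627 blocks.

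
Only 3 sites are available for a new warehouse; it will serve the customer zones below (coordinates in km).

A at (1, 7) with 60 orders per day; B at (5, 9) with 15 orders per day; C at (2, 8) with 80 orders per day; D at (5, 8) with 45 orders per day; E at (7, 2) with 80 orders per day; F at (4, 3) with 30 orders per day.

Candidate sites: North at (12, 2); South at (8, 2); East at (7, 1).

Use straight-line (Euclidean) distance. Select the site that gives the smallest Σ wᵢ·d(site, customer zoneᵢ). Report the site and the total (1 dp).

Total weighted distance at each candidate:
  North (12, 2): total = 2863.2
  South (8, 2): total = 1814.8
  East (7, 1): total = 1836.8
Minimum is at South with total 1814.8 km.

South, total 1814.8 km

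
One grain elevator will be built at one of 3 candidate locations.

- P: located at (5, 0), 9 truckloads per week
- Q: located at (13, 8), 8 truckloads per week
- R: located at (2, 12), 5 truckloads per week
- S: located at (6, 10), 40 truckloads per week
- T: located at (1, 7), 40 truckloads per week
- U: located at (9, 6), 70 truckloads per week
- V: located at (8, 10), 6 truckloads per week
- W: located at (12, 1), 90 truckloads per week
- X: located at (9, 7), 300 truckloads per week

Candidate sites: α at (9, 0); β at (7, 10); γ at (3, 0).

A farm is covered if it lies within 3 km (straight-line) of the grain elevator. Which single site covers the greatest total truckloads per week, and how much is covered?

β, covering 46

Coverage radius r = 3 km; a point is covered iff (Δx)²+(Δy)² ≤ 3² = 9.
  α (9, 0): covers {none} → 0
  β (7, 10): covers {S, V} → 46
  γ (3, 0): covers {P} → 9
Maximum coverage at β: 46 truckloads per week.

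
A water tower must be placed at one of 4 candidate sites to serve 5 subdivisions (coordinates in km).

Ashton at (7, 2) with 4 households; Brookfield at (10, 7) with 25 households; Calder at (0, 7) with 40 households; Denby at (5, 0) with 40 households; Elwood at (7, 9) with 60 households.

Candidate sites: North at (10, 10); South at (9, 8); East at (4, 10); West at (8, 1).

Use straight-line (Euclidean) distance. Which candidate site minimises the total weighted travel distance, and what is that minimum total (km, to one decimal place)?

Total weighted distance at each candidate:
  North (10, 10): total = 1163.7
  South (9, 8): total = 914.8
  East (4, 10): total = 993.6
  West (8, 1): total = 1174.0
Minimum is at South with total 914.8 km.

South, total 914.8 km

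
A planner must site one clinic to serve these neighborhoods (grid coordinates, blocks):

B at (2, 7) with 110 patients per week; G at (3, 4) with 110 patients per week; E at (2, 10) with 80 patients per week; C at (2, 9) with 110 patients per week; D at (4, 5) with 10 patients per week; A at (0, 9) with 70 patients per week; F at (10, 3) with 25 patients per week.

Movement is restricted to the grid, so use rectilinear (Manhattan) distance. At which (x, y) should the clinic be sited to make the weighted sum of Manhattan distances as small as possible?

Manhattan distance separates: Σwᵢ(|x−xᵢ|+|y−yᵢ|) = Σwᵢ|x−xᵢ| + Σwᵢ|y−yᵢ|, so x and y are optimised independently as 1-D weighted medians.
Total weight W = 515; half = 257.5.
x-coordinate, sorted with cumulative weight:
  x=0 (A, w=70) cum 70
  x=2 (B, w=110) cum 180
  x=2 (E, w=80) cum 260  ← median
  x=2 (C, w=110) cum 370
  x=3 (G, w=110) cum 480
  x=4 (D, w=10) cum 490
  x=10 (F, w=25) cum 515
⇒ x* = 2
y-coordinate, sorted with cumulative weight:
  y=3 (F, w=25) cum 25
  y=4 (G, w=110) cum 135
  y=5 (D, w=10) cum 145
  y=7 (B, w=110) cum 255
  y=9 (C, w=110) cum 365  ← median
  y=9 (A, w=70) cum 435
  y=10 (E, w=80) cum 515
⇒ y* = 9

(2, 9)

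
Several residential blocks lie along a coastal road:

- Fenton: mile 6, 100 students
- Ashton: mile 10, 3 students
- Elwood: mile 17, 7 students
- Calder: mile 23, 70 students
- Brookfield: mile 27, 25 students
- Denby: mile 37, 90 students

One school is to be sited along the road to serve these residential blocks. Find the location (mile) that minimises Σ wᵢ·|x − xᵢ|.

x = 23

For a sum of weighted absolute distances on a line, the optimum is the weighted median (not the mean). Total weight W = 295; half-weight = 147.5.
Sort by position and accumulate weight:
  mile 6 (Fenton, w=100) → cum 100
  mile 10 (Ashton, w=3) → cum 103
  mile 17 (Elwood, w=7) → cum 110
  mile 23 (Calder, w=70) → cum 180  ≥ 147.5 → median here
  mile 27 (Brookfield, w=25) → cum 205
  mile 37 (Denby, w=90) → cum 295
Optimal location: mile 23.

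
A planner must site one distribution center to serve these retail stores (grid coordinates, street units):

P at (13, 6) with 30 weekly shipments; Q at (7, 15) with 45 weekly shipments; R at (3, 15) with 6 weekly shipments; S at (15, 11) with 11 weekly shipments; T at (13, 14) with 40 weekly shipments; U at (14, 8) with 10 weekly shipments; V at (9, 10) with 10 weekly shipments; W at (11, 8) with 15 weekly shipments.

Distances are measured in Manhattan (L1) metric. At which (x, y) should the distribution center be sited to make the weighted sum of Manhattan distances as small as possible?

(13, 14)

Manhattan distance separates: Σwᵢ(|x−xᵢ|+|y−yᵢ|) = Σwᵢ|x−xᵢ| + Σwᵢ|y−yᵢ|, so x and y are optimised independently as 1-D weighted medians.
Total weight W = 167; half = 83.5.
x-coordinate, sorted with cumulative weight:
  x=3 (R, w=6) cum 6
  x=7 (Q, w=45) cum 51
  x=9 (V, w=10) cum 61
  x=11 (W, w=15) cum 76
  x=13 (P, w=30) cum 106  ← median
  x=13 (T, w=40) cum 146
  x=14 (U, w=10) cum 156
  x=15 (S, w=11) cum 167
⇒ x* = 13
y-coordinate, sorted with cumulative weight:
  y=6 (P, w=30) cum 30
  y=8 (U, w=10) cum 40
  y=8 (W, w=15) cum 55
  y=10 (V, w=10) cum 65
  y=11 (S, w=11) cum 76
  y=14 (T, w=40) cum 116  ← median
  y=15 (Q, w=45) cum 161
  y=15 (R, w=6) cum 167
⇒ y* = 14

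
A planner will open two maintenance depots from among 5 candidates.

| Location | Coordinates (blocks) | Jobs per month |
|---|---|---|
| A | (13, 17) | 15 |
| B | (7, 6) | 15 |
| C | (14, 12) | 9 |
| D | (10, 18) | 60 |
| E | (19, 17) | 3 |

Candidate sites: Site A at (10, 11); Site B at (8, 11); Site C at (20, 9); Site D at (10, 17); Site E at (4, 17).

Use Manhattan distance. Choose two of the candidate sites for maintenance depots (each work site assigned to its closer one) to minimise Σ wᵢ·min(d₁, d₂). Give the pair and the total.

Evaluate every pair (each demand assigned to the nearer of the two):
  {Site B, Site D}: total = 285
  {Site A, Site D}: total = 297
  {Site C, Site D}: total = 423
  {Site D, Site E}: total = 423
  {Site A, Site B}: total = 735
  {Site A, Site C}: total = 747
  {Site B, Site E}: total = 753
  {Site A, Site E}: total = 765
  {Site C, Site E}: total = 873
  {Site B, Site C}: total = 885
Best pair: {Site B, Site D} with total 285.

{Site B, Site D}, total 285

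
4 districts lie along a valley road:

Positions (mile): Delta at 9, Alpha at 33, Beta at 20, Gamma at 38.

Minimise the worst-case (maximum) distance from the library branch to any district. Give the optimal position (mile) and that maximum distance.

location 23.5, max distance 14.5

The 1-center on a line is the midpoint of the two extreme points: leftmost at 9, rightmost at 38.
Optimal location = (9 + 38)/2 = 23.5; maximum distance = (38 − 9)/2 = 14.5.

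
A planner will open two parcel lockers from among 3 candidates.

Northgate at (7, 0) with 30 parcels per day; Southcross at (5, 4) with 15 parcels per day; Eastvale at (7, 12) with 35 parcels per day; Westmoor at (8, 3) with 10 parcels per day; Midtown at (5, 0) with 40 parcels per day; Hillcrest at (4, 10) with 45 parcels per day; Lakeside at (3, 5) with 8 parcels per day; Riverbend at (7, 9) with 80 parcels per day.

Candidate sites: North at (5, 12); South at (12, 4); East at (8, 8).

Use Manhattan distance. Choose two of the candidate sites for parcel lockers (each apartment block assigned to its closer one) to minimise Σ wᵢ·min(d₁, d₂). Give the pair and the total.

Evaluate every pair (each demand assigned to the nearer of the two):
  {North, East}: total = 1294
  {South, East}: total = 1534
  {North, South}: total = 1542
Best pair: {North, East} with total 1294.

{North, East}, total 1294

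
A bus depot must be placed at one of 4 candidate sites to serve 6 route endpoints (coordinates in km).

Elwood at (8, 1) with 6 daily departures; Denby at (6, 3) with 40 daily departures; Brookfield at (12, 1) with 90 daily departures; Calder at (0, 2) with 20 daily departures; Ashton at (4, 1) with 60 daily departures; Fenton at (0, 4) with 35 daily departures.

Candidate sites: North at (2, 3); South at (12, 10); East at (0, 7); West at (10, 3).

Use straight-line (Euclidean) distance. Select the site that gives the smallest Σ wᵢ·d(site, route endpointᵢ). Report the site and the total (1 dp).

West, total 1363.7 km

Total weighted distance at each candidate:
  North (2, 3): total = 1408.5
  South (12, 10): total = 2718.4
  East (0, 7): total = 2193.6
  West (10, 3): total = 1363.7
Minimum is at West with total 1363.7 km.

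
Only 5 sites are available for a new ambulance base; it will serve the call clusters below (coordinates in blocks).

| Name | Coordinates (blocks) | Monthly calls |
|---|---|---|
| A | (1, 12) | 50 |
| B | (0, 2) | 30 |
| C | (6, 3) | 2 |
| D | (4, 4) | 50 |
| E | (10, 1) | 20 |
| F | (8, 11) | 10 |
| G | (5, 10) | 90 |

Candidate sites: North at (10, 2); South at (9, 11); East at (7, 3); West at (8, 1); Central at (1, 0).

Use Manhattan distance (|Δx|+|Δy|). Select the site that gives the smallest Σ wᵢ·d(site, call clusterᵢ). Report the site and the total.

East, total 2192 blocks

Total weighted distance at each candidate:
  North (10, 2): total = 2960
  South (9, 11): total = 2292
  East (7, 3): total = 2192
  West (8, 1): total = 2748
  Central (1, 0): total = 2696
Minimum is at East with total 2192 blocks.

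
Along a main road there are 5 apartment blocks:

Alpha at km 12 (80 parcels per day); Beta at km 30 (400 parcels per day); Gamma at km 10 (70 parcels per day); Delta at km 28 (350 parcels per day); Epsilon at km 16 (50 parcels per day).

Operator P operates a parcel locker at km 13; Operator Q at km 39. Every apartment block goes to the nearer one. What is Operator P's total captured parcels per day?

The indifferent point is the midpoint (13+39)/2 = 26; apartment blocks left of it (closer to Operator P at 13) go to Operator P, those right go to Operator Q.
  Gamma at 10 (w=70) → Operator P
  Alpha at 12 (w=80) → Operator P
  Epsilon at 16 (w=50) → Operator P
  Delta at 28 (w=350) → Operator Q
  Beta at 30 (w=400) → Operator Q
Operator P captures 200; Operator Q captures 750.

200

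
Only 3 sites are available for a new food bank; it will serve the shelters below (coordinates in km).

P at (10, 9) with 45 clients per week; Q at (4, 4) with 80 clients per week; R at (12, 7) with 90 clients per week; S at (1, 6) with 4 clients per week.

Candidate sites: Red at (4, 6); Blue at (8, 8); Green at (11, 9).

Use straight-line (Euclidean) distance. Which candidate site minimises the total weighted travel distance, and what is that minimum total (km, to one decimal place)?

Blue, total 953.4 km

Total weighted distance at each candidate:
  Red (4, 6): total = 1199.5
  Blue (8, 8): total = 953.4
  Green (11, 9): total = 976.2
Minimum is at Blue with total 953.4 km.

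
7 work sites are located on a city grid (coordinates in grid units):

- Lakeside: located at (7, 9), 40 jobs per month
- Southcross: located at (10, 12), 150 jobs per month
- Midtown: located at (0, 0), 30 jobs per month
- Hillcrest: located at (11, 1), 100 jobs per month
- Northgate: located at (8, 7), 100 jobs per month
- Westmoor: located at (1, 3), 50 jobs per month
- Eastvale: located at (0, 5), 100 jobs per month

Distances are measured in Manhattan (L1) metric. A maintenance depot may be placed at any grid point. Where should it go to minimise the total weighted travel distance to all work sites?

Manhattan distance separates: Σwᵢ(|x−xᵢ|+|y−yᵢ|) = Σwᵢ|x−xᵢ| + Σwᵢ|y−yᵢ|, so x and y are optimised independently as 1-D weighted medians.
Total weight W = 570; half = 285.
x-coordinate, sorted with cumulative weight:
  x=0 (Midtown, w=30) cum 30
  x=0 (Eastvale, w=100) cum 130
  x=1 (Westmoor, w=50) cum 180
  x=7 (Lakeside, w=40) cum 220
  x=8 (Northgate, w=100) cum 320  ← median
  x=10 (Southcross, w=150) cum 470
  x=11 (Hillcrest, w=100) cum 570
⇒ x* = 8
y-coordinate, sorted with cumulative weight:
  y=0 (Midtown, w=30) cum 30
  y=1 (Hillcrest, w=100) cum 130
  y=3 (Westmoor, w=50) cum 180
  y=5 (Eastvale, w=100) cum 280
  y=7 (Northgate, w=100) cum 380  ← median
  y=9 (Lakeside, w=40) cum 420
  y=12 (Southcross, w=150) cum 570
⇒ y* = 7

(8, 7)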